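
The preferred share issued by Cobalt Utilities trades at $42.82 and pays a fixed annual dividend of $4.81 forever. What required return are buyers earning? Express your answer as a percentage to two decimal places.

P = C/r ⇒ r = C/P = $4.81/$42.82 = 0.112331

11.23%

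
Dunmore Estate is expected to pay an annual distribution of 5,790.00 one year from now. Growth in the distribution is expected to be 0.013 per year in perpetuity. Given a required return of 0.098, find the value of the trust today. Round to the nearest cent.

Growing perpetuity: P = D₁ / (r − g) = 5,790.0000 / (0.098 − 0.013) = 68,117.65

68117.65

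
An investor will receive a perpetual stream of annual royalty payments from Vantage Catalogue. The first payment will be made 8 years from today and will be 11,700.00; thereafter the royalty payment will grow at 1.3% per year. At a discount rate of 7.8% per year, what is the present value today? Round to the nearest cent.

106399.89

Value at end of year 7: C₁ / (r − g) = 11,700.00 / (0.078 − 0.013) = 180,000.0000
Discount to today: PV = 180,000.0000 / (1 + 0.078)^7 = 180,000.0000 / 1.691731 = 106,399.89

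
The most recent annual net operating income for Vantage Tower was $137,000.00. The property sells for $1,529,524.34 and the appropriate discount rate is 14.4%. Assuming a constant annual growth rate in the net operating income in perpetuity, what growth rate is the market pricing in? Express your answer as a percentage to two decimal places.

5.00%

P = D₀(1+g)/(r−g) ⇒ P(r−g) = D₀(1+g) ⇒ g(P+D₀) = P·r − D₀
g = (P·r − D₀)/(P + D₀) = ($1,529,524.34×0.144 − $137,000.00) / ($1,529,524.34 + $137,000.00) = 0.049955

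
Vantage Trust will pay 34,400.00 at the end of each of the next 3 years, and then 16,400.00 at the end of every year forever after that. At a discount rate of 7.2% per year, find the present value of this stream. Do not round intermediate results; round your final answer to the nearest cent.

PV of 3-year annuity: 34,400.00 × [1 − (1+0.072)^−3] / 0.072 = 89947.60825
Perpetuity value at year 3: 16,400.00 / 0.072 = 227777.77778
PV of perpetuity: 227777.77778 / (1+0.072)^3 = 184895.77850
Total PV = 89947.60825 + 184895.77850 = 274843.38675

274843.39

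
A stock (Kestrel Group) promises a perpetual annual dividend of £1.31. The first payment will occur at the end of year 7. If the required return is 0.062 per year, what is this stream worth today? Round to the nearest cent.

£14.73

Value at end of year 6: C / r = £1.31 / 0.062 = £21.1290
Discount to today: PV = £21.1290 / (1 + 0.062)^6 = £21.1290 / 1.434654 = £14.73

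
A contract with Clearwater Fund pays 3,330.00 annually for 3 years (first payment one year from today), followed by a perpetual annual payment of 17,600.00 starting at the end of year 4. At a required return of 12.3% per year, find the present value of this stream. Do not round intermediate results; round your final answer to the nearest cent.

108991.22

PV of 3-year annuity: 3,330.00 × [1 − (1+0.123)^−3] / 0.123 = 7957.04610
Perpetuity value at year 3: 17,600.00 / 0.123 = 143089.43089
PV of perpetuity: 143089.43089 / (1+0.123)^3 = 101034.17222
Total PV = 7957.04610 + 101034.17222 = 108991.21832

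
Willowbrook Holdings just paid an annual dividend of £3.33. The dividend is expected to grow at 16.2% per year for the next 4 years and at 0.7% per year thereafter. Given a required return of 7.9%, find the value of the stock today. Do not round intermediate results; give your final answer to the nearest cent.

D_1 = 3.86946
D_2 = 4.49631
D_3 = 5.22472
D_4 = 6.07112
Terminal value at year 4: TV = D_4×(1+g_2)/(r−g_2) = 6.11362/0.072 = 84.91134
P_0 = D_1/(1+r)^1 + D_2/(1+r)^2 + D_3/(1+r)^3 + D_4/(1+r)^4 + TV/(1+r)^4
    = 3.58615 + 3.86201 + 4.15909 + 4.47902 + 62.64407 = 78.73034

£78.73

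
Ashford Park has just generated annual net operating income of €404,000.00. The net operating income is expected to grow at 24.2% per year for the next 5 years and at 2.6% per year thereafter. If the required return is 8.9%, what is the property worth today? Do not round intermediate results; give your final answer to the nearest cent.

D_1 = 501768.00000
D_2 = 623195.85600
D_3 = 774009.25315
D_4 = 961319.49241
D_5 = 1193958.80958
Terminal value at year 5: TV = D_5×(1+g_2)/(r−g_2) = 1225001.73863/0.063 = 19444472.04172
P_0 = D_1/(1+r)^1 + D_2/(1+r)^2 + D_3/(1+r)^3 + D_4/(1+r)^4 + D_5/(1+r)^5 + TV/(1+r)^5
    = 460760.33058 + 525495.25306 + 599325.16464 + 683527.87372 + 779560.71549 + 12695703.08080 = 15744372.41830

€15744372.42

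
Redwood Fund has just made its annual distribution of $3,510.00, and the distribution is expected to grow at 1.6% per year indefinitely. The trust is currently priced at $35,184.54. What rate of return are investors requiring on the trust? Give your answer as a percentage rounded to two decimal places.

D₁ = $3,510.00 × 1.016 = $3,566.1600
P = D₁/(r − g) ⇒ r = D₁/P + g = $3,566.1600/$35,184.54 + 0.016 = 0.101356 + 0.016 = 0.117356

11.74%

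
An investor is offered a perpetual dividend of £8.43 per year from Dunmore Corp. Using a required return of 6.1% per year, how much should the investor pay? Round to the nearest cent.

£138.20

Level perpetuity: PV = C / r = £8.43 / 0.061 = £138.20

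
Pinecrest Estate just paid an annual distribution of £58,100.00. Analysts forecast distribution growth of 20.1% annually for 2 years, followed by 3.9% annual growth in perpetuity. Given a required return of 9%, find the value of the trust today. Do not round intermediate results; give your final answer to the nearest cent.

£1571544.90

D_1 = 69778.10000
D_2 = 83803.49810
Terminal value at year 2: TV = D_2×(1+g_2)/(r−g_2) = 87071.83453/0.051 = 1707290.87306
P_0 = D_1/(1+r)^1 + D_2/(1+r)^2 + TV/(1+r)^2
    = 64016.60550 + 70535.72772 + 1436992.57054 = 1571544.90376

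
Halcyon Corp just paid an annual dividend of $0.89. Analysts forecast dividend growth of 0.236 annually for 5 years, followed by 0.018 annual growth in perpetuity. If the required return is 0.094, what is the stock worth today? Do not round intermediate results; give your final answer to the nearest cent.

D_1 = 1.10004
D_2 = 1.35965
D_3 = 1.68053
D_4 = 2.07713
D_5 = 2.56733
Terminal value at year 5: TV = D_5×(1+g_2)/(r−g_2) = 2.61355/0.076 = 34.38876
P_0 = D_1/(1+r)^1 + D_2/(1+r)^2 + D_3/(1+r)^3 + D_4/(1+r)^4 + D_5/(1+r)^5 + TV/(1+r)^5
    = 1.00552 + 1.13604 + 1.28349 + 1.45009 + 1.63831 + 21.94471 = 28.45816

$28.46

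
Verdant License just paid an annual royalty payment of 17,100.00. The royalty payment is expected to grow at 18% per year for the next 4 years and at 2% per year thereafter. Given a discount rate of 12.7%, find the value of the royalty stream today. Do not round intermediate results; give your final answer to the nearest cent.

D_1 = 20178.00000
D_2 = 23810.04000
D_3 = 28095.84720
D_4 = 33153.09970
Terminal value at year 4: TV = D_4×(1+g_2)/(r−g_2) = 33816.16169/0.107 = 316038.89430
P_0 = D_1/(1+r)^1 + D_2/(1+r)^2 + D_3/(1+r)^3 + D_4/(1+r)^4 + TV/(1+r)^4
    = 17904.17036 + 18746.15885 + 19627.74397 + 20550.78782 + 195904.70637 = 272733.56738

272733.57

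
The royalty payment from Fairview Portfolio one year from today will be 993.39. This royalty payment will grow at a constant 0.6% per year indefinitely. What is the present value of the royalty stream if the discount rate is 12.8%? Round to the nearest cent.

Growing perpetuity: P = D₁ / (r − g) = 993.3900 / (0.128 − 0.006) = 8,142.54

8142.54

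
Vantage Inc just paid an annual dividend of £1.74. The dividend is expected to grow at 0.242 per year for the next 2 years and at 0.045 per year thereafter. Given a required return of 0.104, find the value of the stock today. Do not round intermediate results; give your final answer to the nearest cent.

£43.16

D_1 = 2.16108
D_2 = 2.68406
Terminal value at year 2: TV = D_2×(1+g_2)/(r−g_2) = 2.80484/0.059 = 47.53973
P_0 = D_1/(1+r)^1 + D_2/(1+r)^2 + TV/(1+r)^2
    = 1.95750 + 2.20219 + 39.00485 = 43.16453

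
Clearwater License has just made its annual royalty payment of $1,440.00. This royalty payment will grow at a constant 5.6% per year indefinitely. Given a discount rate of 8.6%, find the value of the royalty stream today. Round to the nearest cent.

D₁ = D₀ × (1 + g) = $1,440.00 × 1.056 = $1,520.6400
Growing perpetuity: P = D₁ / (r − g) = $1,520.6400 / (0.086 − 0.056) = $50,688.00

$50688.00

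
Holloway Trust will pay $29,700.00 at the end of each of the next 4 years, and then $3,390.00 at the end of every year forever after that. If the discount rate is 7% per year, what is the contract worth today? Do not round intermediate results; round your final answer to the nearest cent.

$137546.10

PV of 4-year annuity: $29,700.00 × [1 − (1+0.07)^−4] / 0.07 = 100600.17432
Perpetuity value at year 4: $3,390.00 / 0.07 = 48428.57143
PV of perpetuity: 48428.57143 / (1+0.07)^4 = 36945.92527
Total PV = 100600.17432 + 36945.92527 = 137546.09959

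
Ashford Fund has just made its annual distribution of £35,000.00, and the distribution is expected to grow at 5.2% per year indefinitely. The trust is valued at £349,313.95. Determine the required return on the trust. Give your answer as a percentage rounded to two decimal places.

15.74%

D₁ = £35,000.00 × 1.052 = £36,820.0000
P = D₁/(r − g) ⇒ r = D₁/P + g = £36,820.0000/£349,313.95 + 0.052 = 0.105407 + 0.052 = 0.157407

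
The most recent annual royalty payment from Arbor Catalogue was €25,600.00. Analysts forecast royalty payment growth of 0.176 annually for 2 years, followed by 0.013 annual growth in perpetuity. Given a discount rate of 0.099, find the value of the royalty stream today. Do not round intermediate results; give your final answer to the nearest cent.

€401985.60

D_1 = 30105.60000
D_2 = 35404.18560
Terminal value at year 2: TV = D_2×(1+g_2)/(r−g_2) = 35864.44001/0.086 = 417028.37224
P_0 = D_1/(1+r)^1 + D_2/(1+r)^2 + TV/(1+r)^2
    = 27393.63057 + 29312.92953 + 345279.04203 = 401985.60213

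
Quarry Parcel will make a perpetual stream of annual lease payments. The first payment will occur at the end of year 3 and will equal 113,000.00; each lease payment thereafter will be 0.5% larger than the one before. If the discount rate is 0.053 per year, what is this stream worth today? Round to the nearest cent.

Value at end of year 2: C₁ / (r − g) = 113,000.00 / (0.053 − 0.005) = 2,354,166.6667
Discount to today: PV = 2,354,166.6667 / (1 + 0.053)^2 = 2,354,166.6667 / 1.108809 = 2,123,148.95

2123148.95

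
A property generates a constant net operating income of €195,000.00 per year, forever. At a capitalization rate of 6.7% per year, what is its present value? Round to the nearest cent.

Level perpetuity: PV = C / r = €195,000.00 / 0.067 = €2,910,447.76

€2910447.76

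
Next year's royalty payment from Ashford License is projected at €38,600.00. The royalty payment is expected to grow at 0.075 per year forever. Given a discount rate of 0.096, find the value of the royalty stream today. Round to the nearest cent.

€1838095.24

Growing perpetuity: P = D₁ / (r − g) = €38,600.0000 / (0.096 − 0.075) = €1,838,095.24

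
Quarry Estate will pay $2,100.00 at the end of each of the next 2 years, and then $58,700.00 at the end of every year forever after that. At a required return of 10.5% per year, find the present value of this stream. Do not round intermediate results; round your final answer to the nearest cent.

$461471.40

PV of 2-year annuity: $2,100.00 × [1 − (1+0.105)^−2] / 0.105 = 3620.31899
Perpetuity value at year 2: $58,700.00 / 0.105 = 559047.61905
PV of perpetuity: 559047.61905 / (1+0.105)^2 = 457851.08335
Total PV = 3620.31899 + 457851.08335 = 461471.40234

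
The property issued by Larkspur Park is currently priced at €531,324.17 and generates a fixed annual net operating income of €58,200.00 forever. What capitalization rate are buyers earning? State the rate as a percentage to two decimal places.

10.95%

P = C/r ⇒ r = C/P = €58,200.00/€531,324.17 = 0.109538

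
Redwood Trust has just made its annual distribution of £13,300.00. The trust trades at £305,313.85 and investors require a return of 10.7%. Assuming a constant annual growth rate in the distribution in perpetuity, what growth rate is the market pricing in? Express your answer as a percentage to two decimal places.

P = D₀(1+g)/(r−g) ⇒ P(r−g) = D₀(1+g) ⇒ g(P+D₀) = P·r − D₀
g = (P·r − D₀)/(P + D₀) = (£305,313.85×0.107 − £13,300.00) / (£305,313.85 + £13,300.00) = 0.060790

6.08%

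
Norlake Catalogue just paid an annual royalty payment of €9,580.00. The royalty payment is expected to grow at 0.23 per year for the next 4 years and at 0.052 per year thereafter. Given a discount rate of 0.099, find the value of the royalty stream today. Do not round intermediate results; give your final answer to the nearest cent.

€387627.74

D_1 = 11783.40000
D_2 = 14493.58200
D_3 = 17827.10586
D_4 = 21927.34021
Terminal value at year 4: TV = D_4×(1+g_2)/(r−g_2) = 23067.56190/0.047 = 490799.18933
P_0 = D_1/(1+r)^1 + D_2/(1+r)^2 + D_3/(1+r)^3 + D_4/(1+r)^4 + TV/(1+r)^4
    = 10721.92903 + 11999.97516 + 13430.36347 + 15031.25301 + 336444.21640 = 387627.73707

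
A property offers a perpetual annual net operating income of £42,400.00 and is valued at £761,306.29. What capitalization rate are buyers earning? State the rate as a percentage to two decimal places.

5.57%

P = C/r ⇒ r = C/P = £42,400.00/£761,306.29 = 0.055694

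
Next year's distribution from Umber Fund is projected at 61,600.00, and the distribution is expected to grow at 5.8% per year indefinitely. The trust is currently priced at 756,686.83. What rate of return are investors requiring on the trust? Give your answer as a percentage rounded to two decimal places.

P = D₁/(r − g) ⇒ r = D₁/P + g = 61,600.0000/756,686.83 + 0.058 = 0.081408 + 0.058 = 0.139408

13.94%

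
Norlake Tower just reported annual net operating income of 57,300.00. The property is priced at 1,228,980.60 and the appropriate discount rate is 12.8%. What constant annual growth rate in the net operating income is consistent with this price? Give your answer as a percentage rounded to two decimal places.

7.78%

P = D₀(1+g)/(r−g) ⇒ P(r−g) = D₀(1+g) ⇒ g(P+D₀) = P·r − D₀
g = (P·r − D₀)/(P + D₀) = (1,228,980.60×0.128 − 57,300.00) / (1,228,980.60 + 57,300.00) = 0.077751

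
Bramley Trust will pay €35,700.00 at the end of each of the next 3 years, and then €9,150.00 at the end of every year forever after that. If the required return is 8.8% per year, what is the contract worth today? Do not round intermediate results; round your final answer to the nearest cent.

PV of 3-year annuity: €35,700.00 × [1 − (1+0.088)^−3] / 0.088 = 90690.30128
Perpetuity value at year 3: €9,150.00 / 0.088 = 103977.27273
PV of perpetuity: 103977.27273 / (1+0.088)^3 = 80733.11988
Total PV = 90690.30128 + 80733.11988 = 171423.42116

€171423.42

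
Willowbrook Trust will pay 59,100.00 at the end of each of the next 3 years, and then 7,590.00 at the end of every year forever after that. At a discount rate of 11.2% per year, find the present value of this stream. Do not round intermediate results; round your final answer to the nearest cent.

193207.03

PV of 3-year annuity: 59,100.00 × [1 − (1+0.112)^−3] / 0.112 = 143922.64409
Perpetuity value at year 3: 7,590.00 / 0.112 = 67767.85714
PV of perpetuity: 67767.85714 / (1+0.112)^3 = 49284.39067
Total PV = 143922.64409 + 49284.39067 = 193207.03476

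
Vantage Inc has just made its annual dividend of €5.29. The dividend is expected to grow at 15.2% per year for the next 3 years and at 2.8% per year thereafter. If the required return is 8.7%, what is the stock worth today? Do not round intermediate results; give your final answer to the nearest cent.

€127.56

D_1 = 6.09408
D_2 = 7.02038
D_3 = 8.08748
Terminal value at year 3: TV = D_3×(1+g_2)/(r−g_2) = 8.31393/0.059 = 140.91402
P_0 = D_1/(1+r)^1 + D_2/(1+r)^2 + D_3/(1+r)^3 + TV/(1+r)^3
    = 5.60633 + 5.94157 + 6.29687 + 109.71489 = 127.55966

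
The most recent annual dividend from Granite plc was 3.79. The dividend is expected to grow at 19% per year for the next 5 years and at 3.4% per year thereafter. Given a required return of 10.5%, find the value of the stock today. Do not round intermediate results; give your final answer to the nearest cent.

D_1 = 4.51010
D_2 = 5.36702
D_3 = 6.38675
D_4 = 7.60024
D_5 = 9.04428
Terminal value at year 5: TV = D_5×(1+g_2)/(r−g_2) = 9.35179/0.071 = 131.71529
P_0 = D_1/(1+r)^1 + D_2/(1+r)^2 + D_3/(1+r)^3 + D_4/(1+r)^4 + D_5/(1+r)^5 + TV/(1+r)^5
    = 4.08154 + 4.39550 + 4.73362 + 5.09774 + 5.48988 + 79.95117 = 103.74945

103.75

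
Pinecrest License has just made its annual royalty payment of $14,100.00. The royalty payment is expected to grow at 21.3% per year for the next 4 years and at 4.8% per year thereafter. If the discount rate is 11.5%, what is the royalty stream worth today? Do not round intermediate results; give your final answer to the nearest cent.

$378853.12

D_1 = 17103.30000
D_2 = 20746.30290
D_3 = 25165.26542
D_4 = 30525.46695
Terminal value at year 4: TV = D_4×(1+g_2)/(r−g_2) = 31990.68937/0.067 = 477472.97560
P_0 = D_1/(1+r)^1 + D_2/(1+r)^2 + D_3/(1+r)^3 + D_4/(1+r)^4 + TV/(1+r)^4
    = 15339.28251 + 16687.48851 + 18154.19153 + 19749.80657 + 308922.34761 = 378853.11673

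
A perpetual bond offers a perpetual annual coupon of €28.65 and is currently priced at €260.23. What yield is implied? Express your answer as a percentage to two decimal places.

P = C/r ⇒ r = C/P = €28.65/€260.23 = 0.110095

11.01%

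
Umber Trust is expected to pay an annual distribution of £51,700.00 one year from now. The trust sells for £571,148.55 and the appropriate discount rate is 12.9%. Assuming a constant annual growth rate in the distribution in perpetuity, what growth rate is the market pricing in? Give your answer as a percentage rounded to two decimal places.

P = D₁/(r−g) ⇒ g = r − D₁/P = 0.129 − £51,700.00/£571,148.55 = 0.038481

3.85%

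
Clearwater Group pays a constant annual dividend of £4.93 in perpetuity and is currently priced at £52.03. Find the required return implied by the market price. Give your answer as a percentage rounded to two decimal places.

9.48%

P = C/r ⇒ r = C/P = £4.93/£52.03 = 0.094753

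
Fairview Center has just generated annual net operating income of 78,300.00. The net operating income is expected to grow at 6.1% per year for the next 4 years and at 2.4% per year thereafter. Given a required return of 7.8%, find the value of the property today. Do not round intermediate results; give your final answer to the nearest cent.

1694376.81

D_1 = 83076.30000
D_2 = 88143.95430
D_3 = 93520.73551
D_4 = 99225.50038
Terminal value at year 4: TV = D_4×(1+g_2)/(r−g_2) = 101606.91239/0.054 = 1881609.48866
P_0 = D_1/(1+r)^1 + D_2/(1+r)^2 + D_3/(1+r)^3 + D_4/(1+r)^4 + TV/(1+r)^4
    = 77065.21336 + 75849.89923 + 74653.75054 + 73476.46505 + 1393331.48544 = 1694376.81363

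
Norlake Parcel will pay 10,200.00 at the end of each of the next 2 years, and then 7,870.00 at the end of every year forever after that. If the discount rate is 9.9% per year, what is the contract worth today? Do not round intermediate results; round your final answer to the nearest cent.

83544.18

PV of 2-year annuity: 10,200.00 × [1 − (1+0.099)^−2] / 0.099 = 17726.26451
Perpetuity value at year 2: 7,870.00 / 0.099 = 79494.94949
PV of perpetuity: 79494.94949 / (1+0.099)^2 = 65817.91992
Total PV = 17726.26451 + 65817.91992 = 83544.18443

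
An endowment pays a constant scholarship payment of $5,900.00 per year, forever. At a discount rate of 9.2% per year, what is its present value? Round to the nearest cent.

Level perpetuity: PV = C / r = $5,900.00 / 0.092 = $64,130.43

$64130.43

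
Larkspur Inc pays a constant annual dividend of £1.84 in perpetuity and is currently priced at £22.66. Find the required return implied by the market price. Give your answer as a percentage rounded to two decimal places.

8.12%

P = C/r ⇒ r = C/P = £1.84/£22.66 = 0.081200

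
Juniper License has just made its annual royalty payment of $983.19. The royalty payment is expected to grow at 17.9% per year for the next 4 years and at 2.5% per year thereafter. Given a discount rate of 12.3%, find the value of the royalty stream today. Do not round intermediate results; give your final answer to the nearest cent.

D_1 = 1159.18101
D_2 = 1366.67441
D_3 = 1611.30913
D_4 = 1899.73346
Terminal value at year 4: TV = D_4×(1+g_2)/(r−g_2) = 1947.22680/0.098 = 19869.66124
P_0 = D_1/(1+r)^1 + D_2/(1+r)^2 + D_3/(1+r)^3 + D_4/(1+r)^4 + TV/(1+r)^4
    = 1032.21817 + 1083.69121 + 1137.73102 + 1194.46560 + 12493.13514 = 16941.24114

$16941.24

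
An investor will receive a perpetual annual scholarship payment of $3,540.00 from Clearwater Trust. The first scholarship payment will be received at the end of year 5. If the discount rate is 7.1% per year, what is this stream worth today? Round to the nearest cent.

Value at end of year 4: C / r = $3,540.00 / 0.071 = $49,859.1549
Discount to today: PV = $49,859.1549 / (1 + 0.071)^4 = $49,859.1549 / 1.315703 = $37,895.45

$37895.45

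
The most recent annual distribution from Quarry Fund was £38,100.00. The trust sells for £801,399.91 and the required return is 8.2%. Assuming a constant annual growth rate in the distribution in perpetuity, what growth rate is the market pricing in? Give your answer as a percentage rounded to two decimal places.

P = D₀(1+g)/(r−g) ⇒ P(r−g) = D₀(1+g) ⇒ g(P+D₀) = P·r − D₀
g = (P·r − D₀)/(P + D₀) = (£801,399.91×0.082 − £38,100.00) / (£801,399.91 + £38,100.00) = 0.032894

3.29%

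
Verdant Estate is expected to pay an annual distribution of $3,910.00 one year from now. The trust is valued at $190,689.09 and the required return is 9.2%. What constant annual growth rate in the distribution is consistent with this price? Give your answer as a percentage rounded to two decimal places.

P = D₁/(r−g) ⇒ g = r − D₁/P = 0.092 − $3,910.00/$190,689.09 = 0.071495

7.15%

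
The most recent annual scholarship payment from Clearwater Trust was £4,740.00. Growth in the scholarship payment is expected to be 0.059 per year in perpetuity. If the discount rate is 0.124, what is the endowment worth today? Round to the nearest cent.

D₁ = D₀ × (1 + g) = £4,740.00 × 1.059 = £5,019.6600
Growing perpetuity: P = D₁ / (r − g) = £5,019.6600 / (0.124 − 0.059) = £77,225.54

£77225.54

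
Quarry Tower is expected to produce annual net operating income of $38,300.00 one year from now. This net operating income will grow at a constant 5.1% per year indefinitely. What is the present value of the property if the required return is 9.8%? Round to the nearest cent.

$814893.62

Growing perpetuity: P = D₁ / (r − g) = $38,300.0000 / (0.098 − 0.051) = $814,893.62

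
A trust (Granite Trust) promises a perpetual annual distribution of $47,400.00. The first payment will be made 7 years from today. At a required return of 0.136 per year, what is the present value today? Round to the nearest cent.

Value at end of year 6: C / r = $47,400.00 / 0.136 = $348,529.4118
Discount to today: PV = $348,529.4118 / (1 + 0.136)^6 = $348,529.4118 / 2.149166 = $162,169.60

$162169.60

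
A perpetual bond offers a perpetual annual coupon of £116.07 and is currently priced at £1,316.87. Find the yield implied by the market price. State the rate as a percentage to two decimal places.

P = C/r ⇒ r = C/P = £116.07/£1,316.87 = 0.088141

8.81%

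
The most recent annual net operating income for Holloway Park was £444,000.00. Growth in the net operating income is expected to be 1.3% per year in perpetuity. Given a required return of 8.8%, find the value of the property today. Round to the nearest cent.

D₁ = D₀ × (1 + g) = £444,000.00 × 1.013 = £449,772.0000
Growing perpetuity: P = D₁ / (r − g) = £449,772.0000 / (0.088 − 0.013) = £5,996,960.00

£5996960.00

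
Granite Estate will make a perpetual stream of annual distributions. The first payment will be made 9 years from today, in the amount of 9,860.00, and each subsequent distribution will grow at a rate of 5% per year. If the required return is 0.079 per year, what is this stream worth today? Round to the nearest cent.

185057.78

Value at end of year 8: C₁ / (r − g) = 9,860.00 / (0.079 − 0.05) = 340,000.0000
Discount to today: PV = 340,000.0000 / (1 + 0.079)^8 = 340,000.0000 / 1.837264 = 185,057.78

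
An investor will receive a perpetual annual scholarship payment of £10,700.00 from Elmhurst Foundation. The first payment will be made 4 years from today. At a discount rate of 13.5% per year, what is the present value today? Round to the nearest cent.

£54207.88

Value at end of year 3: C / r = £10,700.00 / 0.135 = £79,259.2593
Discount to today: PV = £79,259.2593 / (1 + 0.135)^3 = £79,259.2593 / 1.462135 = £54,207.88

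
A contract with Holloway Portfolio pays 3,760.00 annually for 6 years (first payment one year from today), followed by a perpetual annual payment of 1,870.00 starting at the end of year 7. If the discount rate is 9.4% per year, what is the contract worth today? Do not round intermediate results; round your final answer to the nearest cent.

PV of 6-year annuity: 3,760.00 × [1 − (1+0.094)^−6] / 0.094 = 16667.78018
Perpetuity value at year 6: 1,870.00 / 0.094 = 19893.61702
PV of perpetuity: 19893.61702 / (1+0.094)^6 = 11604.05613
Total PV = 16667.78018 + 11604.05613 = 28271.83632

28271.84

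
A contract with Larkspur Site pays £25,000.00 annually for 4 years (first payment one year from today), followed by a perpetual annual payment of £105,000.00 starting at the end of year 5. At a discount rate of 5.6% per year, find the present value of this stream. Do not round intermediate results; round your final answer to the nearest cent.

PV of 4-year annuity: £25,000.00 × [1 − (1+0.056)^−4] / 0.056 = 87427.03365
Perpetuity value at year 4: £105,000.00 / 0.056 = 1875000.00000
PV of perpetuity: 1875000.00000 / (1+0.056)^4 = 1507806.45866
Total PV = 87427.03365 + 1507806.45866 = 1595233.49231

£1595233.49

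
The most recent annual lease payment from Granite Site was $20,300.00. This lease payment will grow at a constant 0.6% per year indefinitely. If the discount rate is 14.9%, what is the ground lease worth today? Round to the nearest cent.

$142809.79

D₁ = D₀ × (1 + g) = $20,300.00 × 1.006 = $20,421.8000
Growing perpetuity: P = D₁ / (r − g) = $20,421.8000 / (0.149 − 0.006) = $142,809.79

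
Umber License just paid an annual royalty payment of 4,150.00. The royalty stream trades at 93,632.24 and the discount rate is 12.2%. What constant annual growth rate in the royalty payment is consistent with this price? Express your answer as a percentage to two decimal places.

7.44%

P = D₀(1+g)/(r−g) ⇒ P(r−g) = D₀(1+g) ⇒ g(P+D₀) = P·r − D₀
g = (P·r − D₀)/(P + D₀) = (93,632.24×0.122 − 4,150.00) / (93,632.24 + 4,150.00) = 0.074381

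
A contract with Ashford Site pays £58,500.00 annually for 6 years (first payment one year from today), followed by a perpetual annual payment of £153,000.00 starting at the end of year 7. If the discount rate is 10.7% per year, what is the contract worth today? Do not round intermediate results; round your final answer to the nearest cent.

PV of 6-year annuity: £58,500.00 × [1 − (1+0.107)^−6] / 0.107 = 249640.11481
Perpetuity value at year 6: £153,000.00 / 0.107 = 1429906.54206
PV of perpetuity: 1429906.54206 / (1+0.107)^6 = 777001.62641
Total PV = 249640.11481 + 777001.62641 = 1026641.74121

£1026641.74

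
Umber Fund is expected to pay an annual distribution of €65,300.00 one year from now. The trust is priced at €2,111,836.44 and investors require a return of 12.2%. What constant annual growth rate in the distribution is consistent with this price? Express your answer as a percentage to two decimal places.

9.11%

P = D₁/(r−g) ⇒ g = r − D₁/P = 0.122 − €65,300.00/€2,111,836.44 = 0.091079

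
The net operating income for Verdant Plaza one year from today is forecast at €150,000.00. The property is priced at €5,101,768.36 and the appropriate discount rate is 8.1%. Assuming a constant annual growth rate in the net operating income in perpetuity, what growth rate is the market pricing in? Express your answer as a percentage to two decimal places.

5.16%

P = D₁/(r−g) ⇒ g = r − D₁/P = 0.081 − €150,000.00/€5,101,768.36 = 0.051598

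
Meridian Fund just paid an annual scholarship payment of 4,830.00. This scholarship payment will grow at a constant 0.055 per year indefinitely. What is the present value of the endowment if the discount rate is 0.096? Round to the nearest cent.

124284.15

D₁ = D₀ × (1 + g) = 4,830.00 × 1.055 = 5,095.6500
Growing perpetuity: P = D₁ / (r − g) = 5,095.6500 / (0.096 − 0.055) = 124,284.15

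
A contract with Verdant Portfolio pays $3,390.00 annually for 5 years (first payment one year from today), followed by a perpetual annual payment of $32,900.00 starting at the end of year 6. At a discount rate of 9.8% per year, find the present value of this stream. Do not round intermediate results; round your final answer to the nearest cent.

$223274.25

PV of 5-year annuity: $3,390.00 × [1 − (1+0.098)^−5] / 0.098 = 12916.69620
Perpetuity value at year 5: $32,900.00 / 0.098 = 335714.28571
PV of perpetuity: 335714.28571 / (1+0.098)^5 = 210357.55856
Total PV = 12916.69620 + 210357.55856 = 223274.25476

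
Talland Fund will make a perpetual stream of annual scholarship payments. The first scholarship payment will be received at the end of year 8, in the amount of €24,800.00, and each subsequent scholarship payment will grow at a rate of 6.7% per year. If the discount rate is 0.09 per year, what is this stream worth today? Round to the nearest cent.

Value at end of year 7: C₁ / (r − g) = €24,800.00 / (0.09 − 0.067) = €1,078,260.8696
Discount to today: PV = €1,078,260.8696 / (1 + 0.09)^7 = €1,078,260.8696 / 1.828039 = €589,845.62

€589845.62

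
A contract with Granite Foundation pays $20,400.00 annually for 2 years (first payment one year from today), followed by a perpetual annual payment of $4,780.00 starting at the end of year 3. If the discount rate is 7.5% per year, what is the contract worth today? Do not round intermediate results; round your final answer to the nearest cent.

$91780.06

PV of 2-year annuity: $20,400.00 × [1 − (1+0.075)^−2] / 0.075 = 36629.52948
Perpetuity value at year 2: $4,780.00 / 0.075 = 63733.33333
PV of perpetuity: 63733.33333 / (1+0.075)^2 = 55150.53182
Total PV = 36629.52948 + 55150.53182 = 91780.06129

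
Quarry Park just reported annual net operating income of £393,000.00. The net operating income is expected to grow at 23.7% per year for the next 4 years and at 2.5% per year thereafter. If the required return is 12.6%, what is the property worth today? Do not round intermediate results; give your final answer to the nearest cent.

D_1 = 486141.00000
D_2 = 601356.41700
D_3 = 743877.88783
D_4 = 920176.94724
Terminal value at year 4: TV = D_4×(1+g_2)/(r−g_2) = 943181.37093/0.101 = 9338429.41510
P_0 = D_1/(1+r)^1 + D_2/(1+r)^2 + D_3/(1+r)^3 + D_4/(1+r)^4 + TV/(1+r)^4
    = 431741.56306 + 474302.23224 + 521058.49137 + 572423.93767 + 5809252.83281 = 7808779.05714

£7808779.06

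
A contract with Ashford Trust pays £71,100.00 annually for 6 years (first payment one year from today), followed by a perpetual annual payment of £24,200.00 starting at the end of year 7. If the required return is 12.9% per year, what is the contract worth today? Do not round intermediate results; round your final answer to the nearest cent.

PV of 6-year annuity: £71,100.00 × [1 − (1+0.129)^−6] / 0.129 = 285019.06090
Perpetuity value at year 6: £24,200.00 / 0.129 = 187596.89922
PV of perpetuity: 187596.89922 / (1+0.129)^6 = 90586.19214
Total PV = 285019.06090 + 90586.19214 = 375605.25304

£375605.25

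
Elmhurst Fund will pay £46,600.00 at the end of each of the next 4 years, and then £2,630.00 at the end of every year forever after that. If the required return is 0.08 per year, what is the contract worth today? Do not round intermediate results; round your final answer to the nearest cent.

£178509.22

PV of 4-year annuity: £46,600.00 × [1 − (1+0.08)^−4] / 0.08 = 154345.11075
Perpetuity value at year 4: £2,630.00 / 0.08 = 32875.00000
PV of perpetuity: 32875.00000 / (1+0.08)^4 = 24164.10641
Total PV = 154345.11075 + 24164.10641 = 178509.21716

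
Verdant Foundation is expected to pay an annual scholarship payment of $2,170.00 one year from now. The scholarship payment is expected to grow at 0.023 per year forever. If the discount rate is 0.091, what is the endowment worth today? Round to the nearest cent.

$31911.76

Growing perpetuity: P = D₁ / (r − g) = $2,170.0000 / (0.091 − 0.023) = $31,911.76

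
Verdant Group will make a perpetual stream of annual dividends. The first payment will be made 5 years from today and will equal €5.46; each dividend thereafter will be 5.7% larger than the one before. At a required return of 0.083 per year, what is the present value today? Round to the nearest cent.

Value at end of year 4: C₁ / (r − g) = €5.46 / (0.083 − 0.057) = €210.0000
Discount to today: PV = €210.0000 / (1 + 0.083)^4 = €210.0000 / 1.375669 = €152.65

€152.65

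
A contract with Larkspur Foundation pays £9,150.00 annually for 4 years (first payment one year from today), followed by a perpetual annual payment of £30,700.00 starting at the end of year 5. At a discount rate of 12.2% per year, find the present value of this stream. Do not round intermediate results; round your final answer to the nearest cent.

PV of 4-year annuity: £9,150.00 × [1 − (1+0.122)^−4] / 0.122 = 27675.08575
Perpetuity value at year 4: £30,700.00 / 0.122 = 251639.34426
PV of perpetuity: 251639.34426 / (1+0.122)^4 = 158784.13852
Total PV = 27675.08575 + 158784.13852 = 186459.22427

£186459.22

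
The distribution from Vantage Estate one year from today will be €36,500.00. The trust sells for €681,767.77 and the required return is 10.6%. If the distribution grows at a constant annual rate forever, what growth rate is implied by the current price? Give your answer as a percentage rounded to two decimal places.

5.25%

P = D₁/(r−g) ⇒ g = r − D₁/P = 0.106 − €36,500.00/€681,767.77 = 0.052463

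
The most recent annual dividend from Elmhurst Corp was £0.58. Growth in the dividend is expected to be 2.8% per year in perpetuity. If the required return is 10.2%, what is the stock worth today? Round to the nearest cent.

£8.06

D₁ = D₀ × (1 + g) = £0.58 × 1.028 = £0.5962
Growing perpetuity: P = D₁ / (r − g) = £0.5962 / (0.102 − 0.028) = £8.06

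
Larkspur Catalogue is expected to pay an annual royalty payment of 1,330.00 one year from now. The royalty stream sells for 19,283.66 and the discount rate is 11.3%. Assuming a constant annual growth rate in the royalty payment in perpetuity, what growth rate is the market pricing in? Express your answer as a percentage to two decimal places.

4.40%

P = D₁/(r−g) ⇒ g = r − D₁/P = 0.113 − 1,330.00/19,283.66 = 0.044030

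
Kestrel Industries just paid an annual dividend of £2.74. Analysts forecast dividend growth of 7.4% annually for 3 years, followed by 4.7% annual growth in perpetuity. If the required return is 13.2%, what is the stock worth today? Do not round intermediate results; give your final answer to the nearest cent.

D_1 = 2.94276
D_2 = 3.16052
D_3 = 3.39440
Terminal value at year 3: TV = D_3×(1+g_2)/(r−g_2) = 3.55394/0.085 = 41.81106
P_0 = D_1/(1+r)^1 + D_2/(1+r)^2 + D_3/(1+r)^3 + TV/(1+r)^3
    = 2.59961 + 2.46642 + 2.34004 + 28.82384 = 36.22991

£36.23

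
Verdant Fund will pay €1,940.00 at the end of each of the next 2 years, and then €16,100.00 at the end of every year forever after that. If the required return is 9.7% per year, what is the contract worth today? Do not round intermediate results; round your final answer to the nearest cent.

€141304.88

PV of 2-year annuity: €1,940.00 × [1 − (1+0.097)^−2] / 0.097 = 3380.54643
Perpetuity value at year 2: €16,100.00 / 0.097 = 165979.38144
PV of perpetuity: 165979.38144 / (1+0.097)^2 = 137924.33117
Total PV = 3380.54643 + 137924.33117 = 141304.87760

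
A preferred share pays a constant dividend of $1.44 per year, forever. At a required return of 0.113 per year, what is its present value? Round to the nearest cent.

$12.74

Level perpetuity: PV = C / r = $1.44 / 0.113 = $12.74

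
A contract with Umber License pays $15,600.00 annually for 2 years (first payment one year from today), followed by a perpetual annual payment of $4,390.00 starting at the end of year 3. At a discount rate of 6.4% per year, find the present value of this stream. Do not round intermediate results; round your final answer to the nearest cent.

PV of 2-year annuity: $15,600.00 × [1 − (1+0.064)^−2] / 0.064 = 28441.40426
Perpetuity value at year 2: $4,390.00 / 0.064 = 68593.75000
PV of perpetuity: 68593.75000 / (1+0.064)^2 = 60590.04713
Total PV = 28441.40426 + 60590.04713 = 89031.45140

$89031.45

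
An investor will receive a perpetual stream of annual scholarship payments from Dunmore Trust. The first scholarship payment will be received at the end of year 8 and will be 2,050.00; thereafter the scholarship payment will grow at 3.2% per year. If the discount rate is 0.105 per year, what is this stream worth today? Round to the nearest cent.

13960.31

Value at end of year 7: C₁ / (r − g) = 2,050.00 / (0.105 − 0.032) = 28,082.1918
Discount to today: PV = 28,082.1918 / (1 + 0.105)^7 = 28,082.1918 / 2.011574 = 13,960.31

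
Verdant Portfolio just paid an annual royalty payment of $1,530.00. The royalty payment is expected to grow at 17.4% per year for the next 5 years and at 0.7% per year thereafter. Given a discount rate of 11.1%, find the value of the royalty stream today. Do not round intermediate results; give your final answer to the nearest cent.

$28573.08

D_1 = 1796.22000
D_2 = 2108.76228
D_3 = 2475.68692
D_4 = 2906.45644
D_5 = 3412.17986
Terminal value at year 5: TV = D_5×(1+g_2)/(r−g_2) = 3436.06512/0.104 = 33039.08769
P_0 = D_1/(1+r)^1 + D_2/(1+r)^2 + D_3/(1+r)^3 + D_4/(1+r)^4 + D_5/(1+r)^5 + TV/(1+r)^5
    = 1616.75968 + 1708.43912 + 1805.31730 + 1907.68903 + 2015.86582 + 19519.00844 = 28573.07939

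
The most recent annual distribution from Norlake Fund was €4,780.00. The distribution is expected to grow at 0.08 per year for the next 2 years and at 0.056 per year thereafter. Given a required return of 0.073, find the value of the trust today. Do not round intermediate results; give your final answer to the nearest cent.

D_1 = 5162.40000
D_2 = 5575.39200
Terminal value at year 2: TV = D_2×(1+g_2)/(r−g_2) = 5887.61395/0.017 = 346330.23247
P_0 = D_1/(1+r)^1 + D_2/(1+r)^2 + TV/(1+r)^2
    = 4811.18360 + 4842.57063 + 300809.09320 = 310462.84743

€310462.85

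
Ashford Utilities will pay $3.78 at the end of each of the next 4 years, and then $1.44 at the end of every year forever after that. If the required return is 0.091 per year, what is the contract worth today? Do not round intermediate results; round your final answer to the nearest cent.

$23.39

PV of 4-year annuity: $3.78 × [1 − (1+0.091)^−4] / 0.091 = 12.21931
Perpetuity value at year 4: $1.44 / 0.091 = 15.82418
PV of perpetuity: 15.82418 / (1+0.091)^4 = 11.16920
Total PV = 12.21931 + 11.16920 = 23.38851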